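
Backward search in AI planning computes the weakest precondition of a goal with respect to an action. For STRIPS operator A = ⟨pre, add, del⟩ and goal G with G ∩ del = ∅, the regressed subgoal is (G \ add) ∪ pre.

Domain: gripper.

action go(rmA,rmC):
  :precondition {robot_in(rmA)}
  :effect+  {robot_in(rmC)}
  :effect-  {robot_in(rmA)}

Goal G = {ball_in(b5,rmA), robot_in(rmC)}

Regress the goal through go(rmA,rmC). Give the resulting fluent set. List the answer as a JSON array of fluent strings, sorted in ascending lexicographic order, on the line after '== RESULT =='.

Regress:
  G ∩ del = {}  (empty — regression defined)
  G \ add = {ball_in(b5,rmA), robot_in(rmC)} \ {robot_in(rmC)} = {ball_in(b5,rmA)}
  ∪ pre   = {ball_in(b5,rmA)} ∪ {robot_in(rmA)}
          = {ball_in(b5,rmA), robot_in(rmA)}

== RESULT ==
["ball_in(b5,rmA)", "robot_in(rmA)"]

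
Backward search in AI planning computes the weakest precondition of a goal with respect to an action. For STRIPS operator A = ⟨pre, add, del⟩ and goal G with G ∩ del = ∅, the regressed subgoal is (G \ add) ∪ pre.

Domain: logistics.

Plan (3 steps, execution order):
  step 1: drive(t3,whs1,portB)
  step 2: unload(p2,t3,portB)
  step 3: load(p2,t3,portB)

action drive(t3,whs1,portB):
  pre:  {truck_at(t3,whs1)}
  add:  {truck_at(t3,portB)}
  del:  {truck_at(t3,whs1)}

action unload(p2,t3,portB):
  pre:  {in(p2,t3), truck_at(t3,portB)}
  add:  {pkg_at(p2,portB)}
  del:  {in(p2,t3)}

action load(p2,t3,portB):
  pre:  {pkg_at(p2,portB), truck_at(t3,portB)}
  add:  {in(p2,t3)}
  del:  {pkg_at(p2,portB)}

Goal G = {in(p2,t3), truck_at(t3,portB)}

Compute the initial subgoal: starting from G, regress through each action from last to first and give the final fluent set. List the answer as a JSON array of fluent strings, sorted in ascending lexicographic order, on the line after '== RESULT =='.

Work backward from the goal:
  through step 3 (load(p2,t3,portB)): drop {in(p2,t3)}, keep {truck_at(t3,portB)}, require {pkg_at(p2,portB), truck_at(t3,portB)}
    → {pkg_at(p2,portB), truck_at(t3,portB)}
  through step 2 (unload(p2,t3,portB)): drop {pkg_at(p2,portB)}, keep {truck_at(t3,portB)}, require {in(p2,t3), truck_at(t3,portB)}
    → {in(p2,t3), truck_at(t3,portB)}
  through step 1 (drive(t3,whs1,portB)): drop {truck_at(t3,portB)}, keep {in(p2,t3)}, require {truck_at(t3,whs1)}
    → {in(p2,t3), truck_at(t3,whs1)}

== RESULT ==
["in(p2,t3)", "truck_at(t3,whs1)"]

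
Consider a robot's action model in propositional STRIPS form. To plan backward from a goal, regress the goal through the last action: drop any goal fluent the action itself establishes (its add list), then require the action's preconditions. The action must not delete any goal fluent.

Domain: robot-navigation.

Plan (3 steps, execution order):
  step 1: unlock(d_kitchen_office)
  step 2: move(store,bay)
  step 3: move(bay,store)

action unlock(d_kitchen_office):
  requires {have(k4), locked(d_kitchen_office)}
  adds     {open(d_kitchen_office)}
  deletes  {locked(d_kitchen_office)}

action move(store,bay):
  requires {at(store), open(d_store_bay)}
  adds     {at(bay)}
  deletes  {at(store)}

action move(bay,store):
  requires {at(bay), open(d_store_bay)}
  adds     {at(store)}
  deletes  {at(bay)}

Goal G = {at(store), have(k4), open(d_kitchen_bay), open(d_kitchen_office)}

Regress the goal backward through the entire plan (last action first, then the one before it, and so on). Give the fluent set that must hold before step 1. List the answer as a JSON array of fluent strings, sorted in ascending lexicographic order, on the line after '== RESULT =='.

Work backward from the goal:
  through step 3 (move(bay,store)): drop {at(store)}, keep {have(k4), open(d_kitchen_bay), open(d_kitchen_office)}, require {at(bay), open(d_store_bay)}
    → {at(bay), have(k4), open(d_kitchen_bay), open(d_kitchen_office), open(d_store_bay)}
  through step 2 (move(store,bay)): drop {at(bay)}, keep {have(k4), open(d_kitchen_bay), open(d_kitchen_office), open(d_store_bay)}, require {at(store), open(d_store_bay)}
    → {at(store), have(k4), open(d_kitchen_bay), open(d_kitchen_office), open(d_store_bay)}
  through step 1 (unlock(d_kitchen_office)): drop {open(d_kitchen_office)}, keep {at(store), have(k4), open(d_kitchen_bay), open(d_store_bay)}, require {have(k4), locked(d_kitchen_office)}
    → {at(store), have(k4), locked(d_kitchen_office), open(d_kitchen_bay), open(d_store_bay)}

== RESULT ==
["at(store)", "have(k4)", "locked(d_kitchen_office)", "open(d_kitchen_bay)", "open(d_store_bay)"]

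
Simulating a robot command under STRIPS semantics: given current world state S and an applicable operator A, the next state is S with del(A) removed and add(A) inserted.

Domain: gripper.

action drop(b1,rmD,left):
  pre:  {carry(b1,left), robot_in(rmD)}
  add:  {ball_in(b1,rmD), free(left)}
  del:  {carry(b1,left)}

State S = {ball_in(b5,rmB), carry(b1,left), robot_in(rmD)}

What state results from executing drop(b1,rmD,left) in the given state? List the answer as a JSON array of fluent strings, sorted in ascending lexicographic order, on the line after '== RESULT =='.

Compute (S \ del) ∪ add:
  pre ⊆ S: {carry(b1,left), robot_in(rmD)} ⊆ S  — applicable
  S \ del = {ball_in(b5,rmB), robot_in(rmD)}
  ∪ add   = {ball_in(b1,rmD), ball_in(b5,rmB), free(left), robot_in(rmD)}

== RESULT ==
["ball_in(b1,rmD)", "ball_in(b5,rmB)", "free(left)", "robot_in(rmD)"]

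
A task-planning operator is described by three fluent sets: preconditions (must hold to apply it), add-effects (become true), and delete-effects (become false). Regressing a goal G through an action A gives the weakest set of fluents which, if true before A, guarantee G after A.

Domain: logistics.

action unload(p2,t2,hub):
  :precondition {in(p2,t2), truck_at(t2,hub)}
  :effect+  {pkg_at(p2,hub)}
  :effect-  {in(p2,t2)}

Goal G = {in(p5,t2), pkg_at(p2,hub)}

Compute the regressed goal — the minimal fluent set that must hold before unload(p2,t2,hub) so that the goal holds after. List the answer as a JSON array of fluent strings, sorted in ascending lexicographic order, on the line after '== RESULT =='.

Compute (G \ add) ∪ pre:
  G ∩ del = {}  (empty — regression defined)
  G \ add = {in(p5,t2), pkg_at(p2,hub)} \ {pkg_at(p2,hub)} = {in(p5,t2)}
  ∪ pre   = {in(p5,t2)} ∪ {in(p2,t2), truck_at(t2,hub)}
          = {in(p2,t2), in(p5,t2), truck_at(t2,hub)}

== RESULT ==
["in(p2,t2)", "in(p5,t2)", "truck_at(t2,hub)"]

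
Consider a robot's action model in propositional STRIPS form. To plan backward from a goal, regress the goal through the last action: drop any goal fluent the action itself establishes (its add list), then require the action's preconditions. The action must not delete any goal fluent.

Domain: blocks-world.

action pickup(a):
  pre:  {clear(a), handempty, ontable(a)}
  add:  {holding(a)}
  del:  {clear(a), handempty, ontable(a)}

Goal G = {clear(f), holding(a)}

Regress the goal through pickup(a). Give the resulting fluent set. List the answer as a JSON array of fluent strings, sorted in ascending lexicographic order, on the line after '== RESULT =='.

Regress:
  G ∩ del = {}  (empty — regression defined)
  G \ add = {clear(f), holding(a)} \ {holding(a)} = {clear(f)}
  ∪ pre   = {clear(f)} ∪ {clear(a), handempty, ontable(a)}
          = {clear(a), clear(f), handempty, ontable(a)}

== RESULT ==
["clear(a)", "clear(f)", "handempty", "ontable(a)"]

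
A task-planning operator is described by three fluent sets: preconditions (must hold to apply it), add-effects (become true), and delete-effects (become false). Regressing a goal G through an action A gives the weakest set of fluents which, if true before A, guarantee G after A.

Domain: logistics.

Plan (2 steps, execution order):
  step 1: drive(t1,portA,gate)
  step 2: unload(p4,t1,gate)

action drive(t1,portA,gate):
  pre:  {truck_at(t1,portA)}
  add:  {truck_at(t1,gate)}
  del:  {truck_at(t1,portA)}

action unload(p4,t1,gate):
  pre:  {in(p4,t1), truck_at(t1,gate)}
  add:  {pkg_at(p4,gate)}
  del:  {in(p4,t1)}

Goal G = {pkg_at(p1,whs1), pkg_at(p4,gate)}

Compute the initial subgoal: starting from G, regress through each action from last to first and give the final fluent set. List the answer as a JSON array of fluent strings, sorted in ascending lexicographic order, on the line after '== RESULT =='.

Work backward from the goal:
  through step 2 (unload(p4,t1,gate)): drop {pkg_at(p4,gate)}, keep {pkg_at(p1,whs1)}, require {in(p4,t1), truck_at(t1,gate)}
    → {in(p4,t1), pkg_at(p1,whs1), truck_at(t1,gate)}
  through step 1 (drive(t1,portA,gate)): drop {truck_at(t1,gate)}, keep {in(p4,t1), pkg_at(p1,whs1)}, require {truck_at(t1,portA)}
    → {in(p4,t1), pkg_at(p1,whs1), truck_at(t1,portA)}

== RESULT ==
["in(p4,t1)", "pkg_at(p1,whs1)", "truck_at(t1,portA)"]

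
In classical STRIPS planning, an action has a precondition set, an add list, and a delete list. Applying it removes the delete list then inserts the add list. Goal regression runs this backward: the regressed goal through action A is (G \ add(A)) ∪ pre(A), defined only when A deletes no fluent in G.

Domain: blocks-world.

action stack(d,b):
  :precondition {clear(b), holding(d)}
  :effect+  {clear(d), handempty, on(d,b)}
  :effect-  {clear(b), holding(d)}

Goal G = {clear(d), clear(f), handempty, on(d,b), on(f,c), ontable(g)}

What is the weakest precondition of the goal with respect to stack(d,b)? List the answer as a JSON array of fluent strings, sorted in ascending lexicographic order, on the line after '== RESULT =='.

Regress:
  G ∩ del = {}  (empty — regression defined)
  G \ add = {clear(d), clear(f), handempty, on(d,b), on(f,c), ontable(g)} \ {clear(d), handempty, on(d,b)} = {clear(f), on(f,c), ontable(g)}
  ∪ pre   = {clear(f), on(f,c), ontable(g)} ∪ {clear(b), holding(d)}
          = {clear(b), clear(f), holding(d), on(f,c), ontable(g)}

== RESULT ==
["clear(b)", "clear(f)", "holding(d)", "on(f,c)", "ontable(g)"]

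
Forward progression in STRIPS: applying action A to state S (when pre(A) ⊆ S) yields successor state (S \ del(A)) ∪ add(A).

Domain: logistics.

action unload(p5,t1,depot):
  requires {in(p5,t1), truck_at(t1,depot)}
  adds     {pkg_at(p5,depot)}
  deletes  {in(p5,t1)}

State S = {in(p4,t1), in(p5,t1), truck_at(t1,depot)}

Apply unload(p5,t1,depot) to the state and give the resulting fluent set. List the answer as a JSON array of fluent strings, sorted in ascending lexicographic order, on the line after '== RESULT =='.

Compute (S \ del) ∪ add:
  pre ⊆ S: {in(p5,t1), truck_at(t1,depot)} ⊆ S  — applicable
  S \ del = {in(p4,t1), truck_at(t1,depot)}
  ∪ add   = {in(p4,t1), pkg_at(p5,depot), truck_at(t1,depot)}

== RESULT ==
["in(p4,t1)", "pkg_at(p5,depot)", "truck_at(t1,depot)"]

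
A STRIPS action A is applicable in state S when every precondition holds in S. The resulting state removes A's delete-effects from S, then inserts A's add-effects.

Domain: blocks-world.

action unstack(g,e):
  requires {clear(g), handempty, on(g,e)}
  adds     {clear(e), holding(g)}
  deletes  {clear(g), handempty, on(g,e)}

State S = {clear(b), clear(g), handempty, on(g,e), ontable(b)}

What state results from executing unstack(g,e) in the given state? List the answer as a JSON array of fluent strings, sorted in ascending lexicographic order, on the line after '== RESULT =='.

Compute (S \ del) ∪ add:
  pre ⊆ S: {clear(g), handempty, on(g,e)} ⊆ S  — applicable
  S \ del = {clear(b), ontable(b)}
  ∪ add   = {clear(b), clear(e), holding(g), ontable(b)}

== RESULT ==
["clear(b)", "clear(e)", "holding(g)", "ontable(b)"]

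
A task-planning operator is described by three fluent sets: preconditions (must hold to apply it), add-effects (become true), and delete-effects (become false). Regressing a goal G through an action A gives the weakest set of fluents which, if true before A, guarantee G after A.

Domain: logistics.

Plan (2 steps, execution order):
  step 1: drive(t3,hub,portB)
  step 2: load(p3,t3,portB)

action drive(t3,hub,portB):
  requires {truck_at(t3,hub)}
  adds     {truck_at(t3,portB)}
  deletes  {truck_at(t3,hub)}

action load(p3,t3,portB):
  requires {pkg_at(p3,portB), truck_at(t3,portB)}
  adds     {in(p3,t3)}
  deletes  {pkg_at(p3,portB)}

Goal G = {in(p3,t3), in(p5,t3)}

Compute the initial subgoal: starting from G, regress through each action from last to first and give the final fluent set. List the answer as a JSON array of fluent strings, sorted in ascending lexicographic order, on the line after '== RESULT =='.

Work backward from the goal:
  through step 2 (load(p3,t3,portB)): drop {in(p3,t3)}, keep {in(p5,t3)}, require {pkg_at(p3,portB), truck_at(t3,portB)}
    → {in(p5,t3), pkg_at(p3,portB), truck_at(t3,portB)}
  through step 1 (drive(t3,hub,portB)): drop {truck_at(t3,portB)}, keep {in(p5,t3), pkg_at(p3,portB)}, require {truck_at(t3,hub)}
    → {in(p5,t3), pkg_at(p3,portB), truck_at(t3,hub)}

== RESULT ==
["in(p5,t3)", "pkg_at(p3,portB)", "truck_at(t3,hub)"]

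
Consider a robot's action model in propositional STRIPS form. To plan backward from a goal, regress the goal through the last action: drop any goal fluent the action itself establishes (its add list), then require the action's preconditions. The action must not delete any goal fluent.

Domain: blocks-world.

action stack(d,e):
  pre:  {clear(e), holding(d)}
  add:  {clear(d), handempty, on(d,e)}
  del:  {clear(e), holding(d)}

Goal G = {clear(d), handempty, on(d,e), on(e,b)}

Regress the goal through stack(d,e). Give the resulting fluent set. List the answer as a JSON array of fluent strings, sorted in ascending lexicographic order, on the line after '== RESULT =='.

Regress:
  G ∩ del = {}  (empty — regression defined)
  G \ add = {clear(d), handempty, on(d,e), on(e,b)} \ {clear(d), handempty, on(d,e)} = {on(e,b)}
  ∪ pre   = {on(e,b)} ∪ {clear(e), holding(d)}
          = {clear(e), holding(d), on(e,b)}

== RESULT ==
["clear(e)", "holding(d)", "on(e,b)"]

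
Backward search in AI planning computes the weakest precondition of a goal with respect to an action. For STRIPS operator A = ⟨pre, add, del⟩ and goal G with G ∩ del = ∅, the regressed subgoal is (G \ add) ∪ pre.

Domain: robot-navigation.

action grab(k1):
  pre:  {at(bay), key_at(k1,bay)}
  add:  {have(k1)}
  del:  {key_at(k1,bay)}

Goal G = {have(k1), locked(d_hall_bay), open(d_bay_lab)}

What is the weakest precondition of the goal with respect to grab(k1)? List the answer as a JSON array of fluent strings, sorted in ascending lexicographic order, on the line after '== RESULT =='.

Compute (G \ add) ∪ pre:
  G ∩ del = {}  (empty — regression defined)
  G \ add = {have(k1), locked(d_hall_bay), open(d_bay_lab)} \ {have(k1)} = {locked(d_hall_bay), open(d_bay_lab)}
  ∪ pre   = {locked(d_hall_bay), open(d_bay_lab)} ∪ {at(bay), key_at(k1,bay)}
          = {at(bay), key_at(k1,bay), locked(d_hall_bay), open(d_bay_lab)}

== RESULT ==
["at(bay)", "key_at(k1,bay)", "locked(d_hall_bay)", "open(d_bay_lab)"]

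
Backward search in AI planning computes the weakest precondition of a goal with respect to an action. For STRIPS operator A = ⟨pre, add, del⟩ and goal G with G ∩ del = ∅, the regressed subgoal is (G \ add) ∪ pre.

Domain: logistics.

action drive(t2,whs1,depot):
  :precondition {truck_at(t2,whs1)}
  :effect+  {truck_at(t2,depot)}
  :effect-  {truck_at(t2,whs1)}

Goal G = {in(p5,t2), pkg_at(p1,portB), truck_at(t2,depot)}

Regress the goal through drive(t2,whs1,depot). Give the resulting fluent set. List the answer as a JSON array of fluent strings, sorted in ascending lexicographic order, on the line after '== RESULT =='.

Compute (G \ add) ∪ pre:
  G ∩ del = {}  (empty — regression defined)
  G \ add = {in(p5,t2), pkg_at(p1,portB), truck_at(t2,depot)} \ {truck_at(t2,depot)} = {in(p5,t2), pkg_at(p1,portB)}
  ∪ pre   = {in(p5,t2), pkg_at(p1,portB)} ∪ {truck_at(t2,whs1)}
          = {in(p5,t2), pkg_at(p1,portB), truck_at(t2,whs1)}

== RESULT ==
["in(p5,t2)", "pkg_at(p1,portB)", "truck_at(t2,whs1)"]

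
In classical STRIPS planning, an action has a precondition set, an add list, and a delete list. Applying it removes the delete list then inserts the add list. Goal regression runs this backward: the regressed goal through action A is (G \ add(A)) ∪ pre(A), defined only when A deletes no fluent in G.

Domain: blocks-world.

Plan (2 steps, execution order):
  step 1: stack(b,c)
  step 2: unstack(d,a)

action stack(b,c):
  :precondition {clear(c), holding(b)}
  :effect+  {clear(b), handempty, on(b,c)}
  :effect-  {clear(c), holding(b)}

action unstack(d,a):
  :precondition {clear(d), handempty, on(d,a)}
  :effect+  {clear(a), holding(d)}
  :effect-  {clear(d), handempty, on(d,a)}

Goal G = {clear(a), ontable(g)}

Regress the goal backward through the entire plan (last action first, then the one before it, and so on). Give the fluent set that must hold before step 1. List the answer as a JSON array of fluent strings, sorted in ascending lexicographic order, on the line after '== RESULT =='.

Regress step by step:
  through step 2 (unstack(d,a)): drop {clear(a)}, keep {ontable(g)}, require {clear(d), handempty, on(d,a)}
    → {clear(d), handempty, on(d,a), ontable(g)}
  through step 1 (stack(b,c)): drop {handempty}, keep {clear(d), on(d,a), ontable(g)}, require {clear(c), holding(b)}
    → {clear(c), clear(d), holding(b), on(d,a), ontable(g)}

== RESULT ==
["clear(c)", "clear(d)", "holding(b)", "on(d,a)", "ontable(g)"]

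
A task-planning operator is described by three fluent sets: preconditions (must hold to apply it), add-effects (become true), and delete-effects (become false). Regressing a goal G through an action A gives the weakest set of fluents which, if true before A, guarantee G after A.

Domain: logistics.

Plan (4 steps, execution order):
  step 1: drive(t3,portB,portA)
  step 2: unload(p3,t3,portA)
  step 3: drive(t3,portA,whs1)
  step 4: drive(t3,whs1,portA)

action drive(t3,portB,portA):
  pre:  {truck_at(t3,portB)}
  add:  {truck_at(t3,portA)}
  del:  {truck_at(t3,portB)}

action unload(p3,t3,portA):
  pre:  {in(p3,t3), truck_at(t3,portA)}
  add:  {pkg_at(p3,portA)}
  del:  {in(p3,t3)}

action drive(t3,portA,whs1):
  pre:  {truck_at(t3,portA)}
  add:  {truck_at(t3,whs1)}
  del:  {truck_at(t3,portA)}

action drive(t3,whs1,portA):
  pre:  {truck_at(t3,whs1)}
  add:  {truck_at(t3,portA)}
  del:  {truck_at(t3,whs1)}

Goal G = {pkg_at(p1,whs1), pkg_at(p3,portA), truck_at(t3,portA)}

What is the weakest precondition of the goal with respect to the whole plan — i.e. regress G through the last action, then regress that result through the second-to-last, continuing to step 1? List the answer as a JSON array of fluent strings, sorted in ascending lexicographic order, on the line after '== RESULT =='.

Regress step by step:
  through step 4 (drive(t3,whs1,portA)): drop {truck_at(t3,portA)}, keep {pkg_at(p1,whs1), pkg_at(p3,portA)}, require {truck_at(t3,whs1)}
    → {pkg_at(p1,whs1), pkg_at(p3,portA), truck_at(t3,whs1)}
  through step 3 (drive(t3,portA,whs1)): drop {truck_at(t3,whs1)}, keep {pkg_at(p1,whs1), pkg_at(p3,portA)}, require {truck_at(t3,portA)}
    → {pkg_at(p1,whs1), pkg_at(p3,portA), truck_at(t3,portA)}
  through step 2 (unload(p3,t3,portA)): drop {pkg_at(p3,portA)}, keep {pkg_at(p1,whs1), truck_at(t3,portA)}, require {in(p3,t3), truck_at(t3,portA)}
    → {in(p3,t3), pkg_at(p1,whs1), truck_at(t3,portA)}
  through step 1 (drive(t3,portB,portA)): drop {truck_at(t3,portA)}, keep {in(p3,t3), pkg_at(p1,whs1)}, require {truck_at(t3,portB)}
    → {in(p3,t3), pkg_at(p1,whs1), truck_at(t3,portB)}

== RESULT ==
["in(p3,t3)", "pkg_at(p1,whs1)", "truck_at(t3,portB)"]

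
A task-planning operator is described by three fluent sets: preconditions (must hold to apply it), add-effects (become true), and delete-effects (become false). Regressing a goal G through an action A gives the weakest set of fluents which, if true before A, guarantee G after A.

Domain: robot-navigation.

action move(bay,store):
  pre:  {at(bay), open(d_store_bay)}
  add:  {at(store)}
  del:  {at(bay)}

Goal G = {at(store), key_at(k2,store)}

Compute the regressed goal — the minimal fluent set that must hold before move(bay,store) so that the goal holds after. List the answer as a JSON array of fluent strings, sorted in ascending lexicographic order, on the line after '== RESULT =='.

Compute (G \ add) ∪ pre:
  G ∩ del = {}  (empty — regression defined)
  G \ add = {at(store), key_at(k2,store)} \ {at(store)} = {key_at(k2,store)}
  ∪ pre   = {key_at(k2,store)} ∪ {at(bay), open(d_store_bay)}
          = {at(bay), key_at(k2,store), open(d_store_bay)}

== RESULT ==
["at(bay)", "key_at(k2,store)", "open(d_store_bay)"]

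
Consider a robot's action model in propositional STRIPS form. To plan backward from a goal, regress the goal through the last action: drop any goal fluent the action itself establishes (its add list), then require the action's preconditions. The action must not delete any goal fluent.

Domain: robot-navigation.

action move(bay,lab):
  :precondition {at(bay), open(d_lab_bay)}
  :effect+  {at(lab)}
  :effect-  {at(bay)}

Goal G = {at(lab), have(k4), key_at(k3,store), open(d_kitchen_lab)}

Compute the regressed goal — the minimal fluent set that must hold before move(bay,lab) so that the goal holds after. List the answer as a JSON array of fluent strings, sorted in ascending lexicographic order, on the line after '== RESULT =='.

Compute (G \ add) ∪ pre:
  G ∩ del = {}  (empty — regression defined)
  G \ add = {at(lab), have(k4), key_at(k3,store), open(d_kitchen_lab)} \ {at(lab)} = {have(k4), key_at(k3,store), open(d_kitchen_lab)}
  ∪ pre   = {have(k4), key_at(k3,store), open(d_kitchen_lab)} ∪ {at(bay), open(d_lab_bay)}
          = {at(bay), have(k4), key_at(k3,store), open(d_kitchen_lab), open(d_lab_bay)}

== RESULT ==
["at(bay)", "have(k4)", "key_at(k3,store)", "open(d_kitchen_lab)", "open(d_lab_bay)"]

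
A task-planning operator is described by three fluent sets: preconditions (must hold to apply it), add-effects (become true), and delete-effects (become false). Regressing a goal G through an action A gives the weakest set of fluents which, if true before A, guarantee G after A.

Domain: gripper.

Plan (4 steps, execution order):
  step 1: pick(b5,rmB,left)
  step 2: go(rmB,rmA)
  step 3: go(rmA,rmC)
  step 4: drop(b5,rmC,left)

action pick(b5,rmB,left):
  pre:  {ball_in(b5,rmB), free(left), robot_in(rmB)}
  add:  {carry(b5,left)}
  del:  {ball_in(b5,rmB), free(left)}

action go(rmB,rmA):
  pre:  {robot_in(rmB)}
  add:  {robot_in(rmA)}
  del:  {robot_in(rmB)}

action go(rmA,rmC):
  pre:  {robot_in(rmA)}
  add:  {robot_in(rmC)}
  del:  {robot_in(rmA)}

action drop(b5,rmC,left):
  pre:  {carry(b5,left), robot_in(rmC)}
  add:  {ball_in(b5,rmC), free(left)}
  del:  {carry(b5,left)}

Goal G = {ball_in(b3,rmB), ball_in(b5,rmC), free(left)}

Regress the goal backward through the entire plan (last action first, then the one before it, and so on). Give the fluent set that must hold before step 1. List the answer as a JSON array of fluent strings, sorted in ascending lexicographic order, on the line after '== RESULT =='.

Work backward from the goal:
  through step 4 (drop(b5,rmC,left)): drop {ball_in(b5,rmC), free(left)}, keep {ball_in(b3,rmB)}, require {carry(b5,left), robot_in(rmC)}
    → {ball_in(b3,rmB), carry(b5,left), robot_in(rmC)}
  through step 3 (go(rmA,rmC)): drop {robot_in(rmC)}, keep {ball_in(b3,rmB), carry(b5,left)}, require {robot_in(rmA)}
    → {ball_in(b3,rmB), carry(b5,left), robot_in(rmA)}
  through step 2 (go(rmB,rmA)): drop {robot_in(rmA)}, keep {ball_in(b3,rmB), carry(b5,left)}, require {robot_in(rmB)}
    → {ball_in(b3,rmB), carry(b5,left), robot_in(rmB)}
  through step 1 (pick(b5,rmB,left)): drop {carry(b5,left)}, keep {ball_in(b3,rmB), robot_in(rmB)}, require {ball_in(b5,rmB), free(left), robot_in(rmB)}
    → {ball_in(b3,rmB), ball_in(b5,rmB), free(left), robot_in(rmB)}

== RESULT ==
["ball_in(b3,rmB)", "ball_in(b5,rmB)", "free(left)", "robot_in(rmB)"]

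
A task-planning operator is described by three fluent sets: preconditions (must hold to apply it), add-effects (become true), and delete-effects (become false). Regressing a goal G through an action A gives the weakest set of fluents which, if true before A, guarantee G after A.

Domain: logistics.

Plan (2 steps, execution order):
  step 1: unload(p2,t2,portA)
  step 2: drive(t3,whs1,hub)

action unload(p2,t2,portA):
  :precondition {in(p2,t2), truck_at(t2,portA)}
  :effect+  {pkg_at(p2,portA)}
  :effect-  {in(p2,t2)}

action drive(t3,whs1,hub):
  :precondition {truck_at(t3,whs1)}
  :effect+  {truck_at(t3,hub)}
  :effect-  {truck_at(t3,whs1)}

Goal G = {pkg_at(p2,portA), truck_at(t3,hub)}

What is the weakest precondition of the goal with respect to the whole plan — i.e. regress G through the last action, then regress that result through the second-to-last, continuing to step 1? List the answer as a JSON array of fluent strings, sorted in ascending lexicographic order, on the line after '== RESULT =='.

Work backward from the goal:
  through step 2 (drive(t3,whs1,hub)): drop {truck_at(t3,hub)}, keep {pkg_at(p2,portA)}, require {truck_at(t3,whs1)}
    → {pkg_at(p2,portA), truck_at(t3,whs1)}
  through step 1 (unload(p2,t2,portA)): drop {pkg_at(p2,portA)}, keep {truck_at(t3,whs1)}, require {in(p2,t2), truck_at(t2,portA)}
    → {in(p2,t2), truck_at(t2,portA), truck_at(t3,whs1)}

== RESULT ==
["in(p2,t2)", "truck_at(t2,portA)", "truck_at(t3,whs1)"]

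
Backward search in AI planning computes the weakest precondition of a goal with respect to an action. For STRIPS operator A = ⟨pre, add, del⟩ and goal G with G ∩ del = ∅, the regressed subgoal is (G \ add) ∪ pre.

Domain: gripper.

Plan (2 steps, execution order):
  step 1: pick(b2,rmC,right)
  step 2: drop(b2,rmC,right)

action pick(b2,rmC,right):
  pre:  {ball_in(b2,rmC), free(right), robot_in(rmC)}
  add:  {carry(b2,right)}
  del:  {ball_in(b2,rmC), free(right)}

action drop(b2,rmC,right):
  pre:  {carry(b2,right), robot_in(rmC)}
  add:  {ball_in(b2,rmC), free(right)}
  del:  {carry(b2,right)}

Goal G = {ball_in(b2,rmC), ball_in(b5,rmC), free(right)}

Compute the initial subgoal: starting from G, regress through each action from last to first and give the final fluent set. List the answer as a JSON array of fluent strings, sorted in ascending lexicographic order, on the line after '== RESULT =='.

Work backward from the goal:
  through step 2 (drop(b2,rmC,right)): drop {ball_in(b2,rmC), free(right)}, keep {ball_in(b5,rmC)}, require {carry(b2,right), robot_in(rmC)}
    → {ball_in(b5,rmC), carry(b2,right), robot_in(rmC)}
  through step 1 (pick(b2,rmC,right)): drop {carry(b2,right)}, keep {ball_in(b5,rmC), robot_in(rmC)}, require {ball_in(b2,rmC), free(right), robot_in(rmC)}
    → {ball_in(b2,rmC), ball_in(b5,rmC), free(right), robot_in(rmC)}

== RESULT ==
["ball_in(b2,rmC)", "ball_in(b5,rmC)", "free(right)", "robot_in(rmC)"]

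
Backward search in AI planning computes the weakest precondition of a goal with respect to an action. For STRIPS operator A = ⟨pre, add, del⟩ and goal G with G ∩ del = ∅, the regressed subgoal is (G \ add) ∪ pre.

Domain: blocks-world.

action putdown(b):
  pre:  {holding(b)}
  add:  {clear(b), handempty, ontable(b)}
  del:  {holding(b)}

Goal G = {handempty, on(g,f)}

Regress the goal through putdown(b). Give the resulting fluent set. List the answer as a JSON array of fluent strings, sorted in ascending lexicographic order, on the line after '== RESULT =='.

Regress:
  G ∩ del = {}  (empty — regression defined)
  G \ add = {handempty, on(g,f)} \ {clear(b), handempty, ontable(b)} = {on(g,f)}
  ∪ pre   = {on(g,f)} ∪ {holding(b)}
          = {holding(b), on(g,f)}

== RESULT ==
["holding(b)", "on(g,f)"]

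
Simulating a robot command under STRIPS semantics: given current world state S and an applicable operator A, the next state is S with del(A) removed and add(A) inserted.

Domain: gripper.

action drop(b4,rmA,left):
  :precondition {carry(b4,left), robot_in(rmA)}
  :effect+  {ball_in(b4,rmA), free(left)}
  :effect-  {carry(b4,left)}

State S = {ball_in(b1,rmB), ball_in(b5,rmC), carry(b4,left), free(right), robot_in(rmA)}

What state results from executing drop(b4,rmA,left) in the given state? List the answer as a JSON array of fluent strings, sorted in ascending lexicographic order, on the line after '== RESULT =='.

Compute (S \ del) ∪ add:
  pre ⊆ S: {carry(b4,left), robot_in(rmA)} ⊆ S  — applicable
  S \ del = {ball_in(b1,rmB), ball_in(b5,rmC), free(right), robot_in(rmA)}
  ∪ add   = {ball_in(b1,rmB), ball_in(b4,rmA), ball_in(b5,rmC), free(left), free(right), robot_in(rmA)}

== RESULT ==
["ball_in(b1,rmB)", "ball_in(b4,rmA)", "ball_in(b5,rmC)", "free(left)", "free(right)", "robot_in(rmA)"]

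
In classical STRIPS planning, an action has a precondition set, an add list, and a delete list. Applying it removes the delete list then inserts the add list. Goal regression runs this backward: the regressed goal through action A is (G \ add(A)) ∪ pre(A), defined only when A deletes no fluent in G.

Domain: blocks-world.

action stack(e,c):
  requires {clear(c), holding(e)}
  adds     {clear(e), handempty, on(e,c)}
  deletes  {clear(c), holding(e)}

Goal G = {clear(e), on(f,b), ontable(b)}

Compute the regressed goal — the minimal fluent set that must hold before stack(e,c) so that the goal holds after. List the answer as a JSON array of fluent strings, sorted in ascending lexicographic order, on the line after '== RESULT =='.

Regress:
  G ∩ del = {}  (empty — regression defined)
  G \ add = {clear(e), on(f,b), ontable(b)} \ {clear(e), handempty, on(e,c)} = {on(f,b), ontable(b)}
  ∪ pre   = {on(f,b), ontable(b)} ∪ {clear(c), holding(e)}
          = {clear(c), holding(e), on(f,b), ontable(b)}

== RESULT ==
["clear(c)", "holding(e)", "on(f,b)", "ontable(b)"]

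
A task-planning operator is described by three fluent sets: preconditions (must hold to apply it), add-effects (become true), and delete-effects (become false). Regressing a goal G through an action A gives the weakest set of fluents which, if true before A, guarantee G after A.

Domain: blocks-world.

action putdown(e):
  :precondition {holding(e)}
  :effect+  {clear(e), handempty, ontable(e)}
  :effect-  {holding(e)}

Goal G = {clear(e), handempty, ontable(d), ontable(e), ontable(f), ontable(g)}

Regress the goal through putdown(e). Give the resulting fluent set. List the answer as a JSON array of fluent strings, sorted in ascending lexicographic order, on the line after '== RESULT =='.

Regress:
  G ∩ del = {}  (empty — regression defined)
  G \ add = {clear(e), handempty, ontable(d), ontable(e), ontable(f), ontable(g)} \ {clear(e), handempty, ontable(e)} = {ontable(d), ontable(f), ontable(g)}
  ∪ pre   = {ontable(d), ontable(f), ontable(g)} ∪ {holding(e)}
          = {holding(e), ontable(d), ontable(f), ontable(g)}

== RESULT ==
["holding(e)", "ontable(d)", "ontable(f)", "ontable(g)"]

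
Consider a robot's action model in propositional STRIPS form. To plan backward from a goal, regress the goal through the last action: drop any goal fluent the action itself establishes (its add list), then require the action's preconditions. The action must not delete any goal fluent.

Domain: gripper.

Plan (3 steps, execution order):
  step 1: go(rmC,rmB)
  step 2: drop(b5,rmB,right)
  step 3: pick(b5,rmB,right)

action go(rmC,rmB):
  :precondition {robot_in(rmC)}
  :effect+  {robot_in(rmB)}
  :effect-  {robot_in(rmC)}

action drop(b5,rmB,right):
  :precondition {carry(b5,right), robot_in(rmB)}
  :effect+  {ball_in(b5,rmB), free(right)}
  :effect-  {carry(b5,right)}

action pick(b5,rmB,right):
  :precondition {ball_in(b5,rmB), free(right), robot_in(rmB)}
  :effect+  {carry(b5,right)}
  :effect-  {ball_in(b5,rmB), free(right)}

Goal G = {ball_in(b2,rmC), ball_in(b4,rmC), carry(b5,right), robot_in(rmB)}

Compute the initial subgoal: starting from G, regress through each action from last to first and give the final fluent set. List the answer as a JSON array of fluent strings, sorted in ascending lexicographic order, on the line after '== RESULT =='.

Work backward from the goal:
  through step 3 (pick(b5,rmB,right)): drop {carry(b5,right)}, keep {ball_in(b2,rmC), ball_in(b4,rmC), robot_in(rmB)}, require {ball_in(b5,rmB), free(right), robot_in(rmB)}
    → {ball_in(b2,rmC), ball_in(b4,rmC), ball_in(b5,rmB), free(right), robot_in(rmB)}
  through step 2 (drop(b5,rmB,right)): drop {ball_in(b5,rmB), free(right)}, keep {ball_in(b2,rmC), ball_in(b4,rmC), robot_in(rmB)}, require {carry(b5,right), robot_in(rmB)}
    → {ball_in(b2,rmC), ball_in(b4,rmC), carry(b5,right), robot_in(rmB)}
  through step 1 (go(rmC,rmB)): drop {robot_in(rmB)}, keep {ball_in(b2,rmC), ball_in(b4,rmC), carry(b5,right)}, require {robot_in(rmC)}
    → {ball_in(b2,rmC), ball_in(b4,rmC), carry(b5,right), robot_in(rmC)}

== RESULT ==
["ball_in(b2,rmC)", "ball_in(b4,rmC)", "carry(b5,right)", "robot_in(rmC)"]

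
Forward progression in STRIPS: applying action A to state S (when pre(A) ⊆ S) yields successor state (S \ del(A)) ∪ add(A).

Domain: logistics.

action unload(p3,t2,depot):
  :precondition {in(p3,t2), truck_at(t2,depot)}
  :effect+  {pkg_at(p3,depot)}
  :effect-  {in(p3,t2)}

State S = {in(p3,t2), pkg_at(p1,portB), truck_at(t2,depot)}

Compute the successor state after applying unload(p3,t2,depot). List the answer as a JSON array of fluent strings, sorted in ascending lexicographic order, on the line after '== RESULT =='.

Compute (S \ del) ∪ add:
  pre ⊆ S: {in(p3,t2), truck_at(t2,depot)} ⊆ S  — applicable
  S \ del = {pkg_at(p1,portB), truck_at(t2,depot)}
  ∪ add   = {pkg_at(p1,portB), pkg_at(p3,depot), truck_at(t2,depot)}

== RESULT ==
["pkg_at(p1,portB)", "pkg_at(p3,depot)", "truck_at(t2,depot)"]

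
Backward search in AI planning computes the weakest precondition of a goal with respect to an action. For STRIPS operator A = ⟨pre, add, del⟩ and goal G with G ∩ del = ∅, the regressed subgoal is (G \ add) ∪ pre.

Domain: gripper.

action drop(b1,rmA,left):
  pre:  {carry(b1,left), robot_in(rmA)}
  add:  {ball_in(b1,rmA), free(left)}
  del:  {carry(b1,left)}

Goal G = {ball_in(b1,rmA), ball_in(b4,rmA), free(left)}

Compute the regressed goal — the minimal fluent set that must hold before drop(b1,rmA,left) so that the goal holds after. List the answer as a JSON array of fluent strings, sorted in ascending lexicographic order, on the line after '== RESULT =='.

Compute (G \ add) ∪ pre:
  G ∩ del = {}  (empty — regression defined)
  G \ add = {ball_in(b1,rmA), ball_in(b4,rmA), free(left)} \ {ball_in(b1,rmA), free(left)} = {ball_in(b4,rmA)}
  ∪ pre   = {ball_in(b4,rmA)} ∪ {carry(b1,left), robot_in(rmA)}
          = {ball_in(b4,rmA), carry(b1,left), robot_in(rmA)}

== RESULT ==
["ball_in(b4,rmA)", "carry(b1,left)", "robot_in(rmA)"]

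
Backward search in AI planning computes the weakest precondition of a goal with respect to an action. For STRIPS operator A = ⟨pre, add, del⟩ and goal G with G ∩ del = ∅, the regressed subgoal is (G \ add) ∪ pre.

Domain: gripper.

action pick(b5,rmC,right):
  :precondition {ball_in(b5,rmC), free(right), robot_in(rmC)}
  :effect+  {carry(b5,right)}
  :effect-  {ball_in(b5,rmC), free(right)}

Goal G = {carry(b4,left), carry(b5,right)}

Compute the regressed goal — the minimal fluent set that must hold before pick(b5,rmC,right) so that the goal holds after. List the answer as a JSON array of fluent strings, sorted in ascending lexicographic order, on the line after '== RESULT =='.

Compute (G \ add) ∪ pre:
  G ∩ del = {}  (empty — regression defined)
  G \ add = {carry(b4,left), carry(b5,right)} \ {carry(b5,right)} = {carry(b4,left)}
  ∪ pre   = {carry(b4,left)} ∪ {ball_in(b5,rmC), free(right), robot_in(rmC)}
          = {ball_in(b5,rmC), carry(b4,left), free(right), robot_in(rmC)}

== RESULT ==
["ball_in(b5,rmC)", "carry(b4,left)", "free(right)", "robot_in(rmC)"]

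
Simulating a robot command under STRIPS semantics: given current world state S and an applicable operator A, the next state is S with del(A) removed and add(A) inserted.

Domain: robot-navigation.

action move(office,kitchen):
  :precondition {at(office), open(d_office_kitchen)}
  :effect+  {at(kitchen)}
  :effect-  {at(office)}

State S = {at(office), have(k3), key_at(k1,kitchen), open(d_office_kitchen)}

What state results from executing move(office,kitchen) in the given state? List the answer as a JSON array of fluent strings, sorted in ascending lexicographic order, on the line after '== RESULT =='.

Compute (S \ del) ∪ add:
  pre ⊆ S: {at(office), open(d_office_kitchen)} ⊆ S  — applicable
  S \ del = {have(k3), key_at(k1,kitchen), open(d_office_kitchen)}
  ∪ add   = {at(kitchen), have(k3), key_at(k1,kitchen), open(d_office_kitchen)}

== RESULT ==
["at(kitchen)", "have(k3)", "key_at(k1,kitchen)", "open(d_office_kitchen)"]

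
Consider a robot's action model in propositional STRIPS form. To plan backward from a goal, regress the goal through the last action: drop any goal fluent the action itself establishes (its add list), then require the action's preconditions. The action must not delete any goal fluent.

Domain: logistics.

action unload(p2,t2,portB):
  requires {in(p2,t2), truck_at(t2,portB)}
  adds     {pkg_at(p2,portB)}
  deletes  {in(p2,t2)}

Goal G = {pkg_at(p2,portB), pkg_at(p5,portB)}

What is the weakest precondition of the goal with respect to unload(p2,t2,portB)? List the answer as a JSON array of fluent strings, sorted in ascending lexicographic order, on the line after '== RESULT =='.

Compute (G \ add) ∪ pre:
  G ∩ del = {}  (empty — regression defined)
  G \ add = {pkg_at(p2,portB), pkg_at(p5,portB)} \ {pkg_at(p2,portB)} = {pkg_at(p5,portB)}
  ∪ pre   = {pkg_at(p5,portB)} ∪ {in(p2,t2), truck_at(t2,portB)}
          = {in(p2,t2), pkg_at(p5,portB), truck_at(t2,portB)}

== RESULT ==
["in(p2,t2)", "pkg_at(p5,portB)", "truck_at(t2,portB)"]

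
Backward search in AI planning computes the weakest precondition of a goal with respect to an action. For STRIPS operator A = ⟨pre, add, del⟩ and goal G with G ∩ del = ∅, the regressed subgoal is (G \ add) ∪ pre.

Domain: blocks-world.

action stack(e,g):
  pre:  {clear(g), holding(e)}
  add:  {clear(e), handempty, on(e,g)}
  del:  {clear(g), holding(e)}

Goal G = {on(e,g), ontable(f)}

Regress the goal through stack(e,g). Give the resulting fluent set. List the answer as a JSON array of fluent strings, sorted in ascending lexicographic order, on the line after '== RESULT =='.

Compute (G \ add) ∪ pre:
  G ∩ del = {}  (empty — regression defined)
  G \ add = {on(e,g), ontable(f)} \ {clear(e), handempty, on(e,g)} = {ontable(f)}
  ∪ pre   = {ontable(f)} ∪ {clear(g), holding(e)}
          = {clear(g), holding(e), ontable(f)}

== RESULT ==
["clear(g)", "holding(e)", "ontable(f)"]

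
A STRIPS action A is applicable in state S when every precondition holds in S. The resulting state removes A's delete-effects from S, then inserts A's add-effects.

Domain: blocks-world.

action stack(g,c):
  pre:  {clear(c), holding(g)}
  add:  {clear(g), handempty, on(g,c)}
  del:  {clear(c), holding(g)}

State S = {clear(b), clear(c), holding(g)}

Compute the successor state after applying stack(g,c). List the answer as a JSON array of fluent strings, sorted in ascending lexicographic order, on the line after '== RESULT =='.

Progress:
  pre ⊆ S: {clear(c), holding(g)} ⊆ S  — applicable
  S \ del = {clear(b)}
  ∪ add   = {clear(b), clear(g), handempty, on(g,c)}

== RESULT ==
["clear(b)", "clear(g)", "handempty", "on(g,c)"]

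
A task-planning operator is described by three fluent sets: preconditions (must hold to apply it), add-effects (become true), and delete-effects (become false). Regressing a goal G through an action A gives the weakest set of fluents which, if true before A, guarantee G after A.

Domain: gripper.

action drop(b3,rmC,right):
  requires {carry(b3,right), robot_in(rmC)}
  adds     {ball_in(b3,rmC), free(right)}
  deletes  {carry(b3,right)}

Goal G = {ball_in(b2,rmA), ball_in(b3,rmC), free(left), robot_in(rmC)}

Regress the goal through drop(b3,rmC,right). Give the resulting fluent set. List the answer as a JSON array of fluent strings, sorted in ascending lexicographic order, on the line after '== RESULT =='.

Regress:
  G ∩ del = {}  (empty — regression defined)
  G \ add = {ball_in(b2,rmA), ball_in(b3,rmC), free(left), robot_in(rmC)} \ {ball_in(b3,rmC), free(right)} = {ball_in(b2,rmA), free(left), robot_in(rmC)}
  ∪ pre   = {ball_in(b2,rmA), free(left), robot_in(rmC)} ∪ {carry(b3,right), robot_in(rmC)}
          = {ball_in(b2,rmA), carry(b3,right), free(left), robot_in(rmC)}

== RESULT ==
["ball_in(b2,rmA)", "carry(b3,right)", "free(left)", "robot_in(rmC)"]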